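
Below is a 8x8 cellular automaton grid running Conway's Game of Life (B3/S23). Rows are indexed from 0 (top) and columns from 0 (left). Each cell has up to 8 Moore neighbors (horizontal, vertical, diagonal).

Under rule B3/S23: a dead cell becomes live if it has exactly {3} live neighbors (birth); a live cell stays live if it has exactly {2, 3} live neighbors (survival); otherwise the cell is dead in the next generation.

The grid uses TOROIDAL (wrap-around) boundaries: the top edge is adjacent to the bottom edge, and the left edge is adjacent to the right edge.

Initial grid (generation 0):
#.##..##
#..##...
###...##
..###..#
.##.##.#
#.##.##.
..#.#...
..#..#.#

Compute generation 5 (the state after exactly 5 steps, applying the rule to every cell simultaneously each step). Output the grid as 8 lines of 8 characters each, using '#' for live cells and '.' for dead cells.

Answer: ..#...##
#.....##
......##
#.......
....#...
.#..#...
.#......
.#.....#

Derivation:
Simulating step by step:
Generation 0 (given above): 32 live cells
Generation 1: 21 live cells
#.#..##.
....##..
.....##.
....#...
.......#
#.....##
..#.#..#
#.#.##.#
Generation 2: 15 live cells
#.......
....#..#
......#.
.....##.
#.....##
#.....#.
....#...
#.#.#...
Generation 3: 18 live cells
##.#...#
.......#
......##
.....#..
#.......
#....##.
.#.#.#.#
.#.#....
Generation 4: 21 live cells
.#.....#
........
......##
......##
.....###
##..###.
.#...#.#
.#.#..##
Generation 5: 15 live cells
(generation 5 grid is the final answer)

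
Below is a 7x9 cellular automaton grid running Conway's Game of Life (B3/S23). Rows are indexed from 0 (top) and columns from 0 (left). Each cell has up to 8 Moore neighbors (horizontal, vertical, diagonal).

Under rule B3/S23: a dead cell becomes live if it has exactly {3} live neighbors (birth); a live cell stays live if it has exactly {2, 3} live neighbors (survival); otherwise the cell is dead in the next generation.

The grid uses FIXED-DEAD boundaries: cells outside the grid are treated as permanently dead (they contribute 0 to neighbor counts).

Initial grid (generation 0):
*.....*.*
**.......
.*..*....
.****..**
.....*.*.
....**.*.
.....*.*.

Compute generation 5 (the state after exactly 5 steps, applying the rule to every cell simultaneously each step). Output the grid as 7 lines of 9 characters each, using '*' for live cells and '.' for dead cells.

Simulating step by step:
Generation 0 (given above): 20 live cells
Generation 1: 22 live cells
**.......
**.......
....*....
.********
..*..*.*.
....**.**
....**...
Generation 2: 20 live cells
**.......
**.......
*...*.**.
.**....**
.**......
...*...**
....***..
Generation 3: 25 live cells
**.......
.........
*.*...***
*.**..***
.*.*.....
..******.
....****.
Generation 4: 15 live cells
.........
*......*.
..**..*.*
*..*..*.*
.*......*
..*....*.
.......*.
Generation 5: 14 live cells
(generation 5 grid is the final answer)

Answer: .........
.......*.
.***..*.*
.*.*....*
.**.....*
.......**
.........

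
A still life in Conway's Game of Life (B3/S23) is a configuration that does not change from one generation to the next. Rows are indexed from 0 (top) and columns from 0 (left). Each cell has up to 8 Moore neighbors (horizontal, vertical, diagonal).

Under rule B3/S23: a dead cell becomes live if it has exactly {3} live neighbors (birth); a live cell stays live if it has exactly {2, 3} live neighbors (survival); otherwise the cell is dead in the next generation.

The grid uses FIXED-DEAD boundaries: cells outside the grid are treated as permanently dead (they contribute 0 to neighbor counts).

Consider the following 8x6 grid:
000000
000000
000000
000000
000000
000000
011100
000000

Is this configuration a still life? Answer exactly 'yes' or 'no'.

Compute generation 1 and compare to generation 0 (given above):
Generation 1:
000000
000000
000000
000000
000000
001000
001000
001000
Cell (5,2) differs: gen0=0 vs gen1=1 -> NOT a still life.

Answer: no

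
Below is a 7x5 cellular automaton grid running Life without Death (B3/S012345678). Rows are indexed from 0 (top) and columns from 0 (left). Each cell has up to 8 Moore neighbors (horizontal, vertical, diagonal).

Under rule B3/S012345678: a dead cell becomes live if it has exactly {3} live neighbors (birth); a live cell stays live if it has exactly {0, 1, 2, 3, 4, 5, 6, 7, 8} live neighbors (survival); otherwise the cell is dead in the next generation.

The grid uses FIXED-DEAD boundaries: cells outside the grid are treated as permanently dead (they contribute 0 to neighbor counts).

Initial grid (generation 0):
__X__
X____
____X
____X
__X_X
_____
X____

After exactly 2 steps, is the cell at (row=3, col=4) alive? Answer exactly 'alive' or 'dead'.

Answer: alive

Derivation:
Simulating step by step:
Generation 0 (given above): 7 live cells
Generation 1: 8 live cells
__X__
X____
____X
____X
__XXX
_____
X____
Generation 2: 9 live cells
__X__
X____
____X
____X
__XXX
___X_
X____

Cell (3,4) at generation 2: 1 -> alive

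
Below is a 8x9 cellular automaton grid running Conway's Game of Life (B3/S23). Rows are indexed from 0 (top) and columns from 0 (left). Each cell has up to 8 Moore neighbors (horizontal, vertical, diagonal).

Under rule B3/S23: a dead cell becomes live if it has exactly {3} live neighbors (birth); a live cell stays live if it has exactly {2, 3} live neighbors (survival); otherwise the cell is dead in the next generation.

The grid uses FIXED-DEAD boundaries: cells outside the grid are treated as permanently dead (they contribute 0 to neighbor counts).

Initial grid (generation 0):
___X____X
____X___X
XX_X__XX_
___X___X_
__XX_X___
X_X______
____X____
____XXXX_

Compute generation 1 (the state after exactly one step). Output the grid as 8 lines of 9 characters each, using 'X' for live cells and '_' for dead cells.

Answer: _________
__XXX___X
__XXX_XXX
_X_X___X_
_XXXX____
_XX_X____
___XX_X__
____XXX__

Derivation:
Simulating step by step:
Generation 0 (given above): 21 live cells
Generation 1: 26 live cells
(generation 1 grid is the final answer)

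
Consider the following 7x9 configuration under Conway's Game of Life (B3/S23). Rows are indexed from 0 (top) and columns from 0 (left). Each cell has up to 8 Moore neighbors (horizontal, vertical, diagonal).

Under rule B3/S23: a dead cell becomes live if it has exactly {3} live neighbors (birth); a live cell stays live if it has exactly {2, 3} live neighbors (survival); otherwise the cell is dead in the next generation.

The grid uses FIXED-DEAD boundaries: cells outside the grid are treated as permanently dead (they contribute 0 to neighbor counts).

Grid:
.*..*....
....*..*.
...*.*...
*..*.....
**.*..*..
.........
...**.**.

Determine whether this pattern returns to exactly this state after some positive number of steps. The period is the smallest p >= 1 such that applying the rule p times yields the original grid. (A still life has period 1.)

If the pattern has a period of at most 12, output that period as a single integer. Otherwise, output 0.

Simulating and comparing each generation to the original:
Gen 0 (original, given above): 16 live cells
Gen 1: 16 live cells, differs from original
Gen 2: 18 live cells, differs from original
Gen 3: 14 live cells, differs from original
Gen 4: 11 live cells, differs from original
Gen 5: 7 live cells, differs from original
Gen 6: 5 live cells, differs from original
Gen 7: 3 live cells, differs from original
Gen 8: 3 live cells, differs from original
Gen 9: 3 live cells, differs from original
Gen 10: 3 live cells, differs from original
Gen 11: 3 live cells, differs from original
Gen 12: 3 live cells, differs from original
No period found within 12 steps.

Answer: 0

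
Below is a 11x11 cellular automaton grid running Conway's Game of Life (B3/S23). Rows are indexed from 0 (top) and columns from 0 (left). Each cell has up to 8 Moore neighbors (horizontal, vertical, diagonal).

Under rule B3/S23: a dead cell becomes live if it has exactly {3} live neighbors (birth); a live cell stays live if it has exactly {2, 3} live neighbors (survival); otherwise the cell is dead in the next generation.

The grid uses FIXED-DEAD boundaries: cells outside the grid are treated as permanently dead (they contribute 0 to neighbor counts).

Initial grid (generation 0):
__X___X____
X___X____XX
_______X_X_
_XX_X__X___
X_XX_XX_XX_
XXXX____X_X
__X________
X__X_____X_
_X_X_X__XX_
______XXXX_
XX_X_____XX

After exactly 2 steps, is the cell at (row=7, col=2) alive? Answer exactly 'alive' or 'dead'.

Simulating step by step:
Generation 0 (given above): 43 live cells
Generation 1: 41 live cells
___________
________XXX
_X_X_____XX
_XX_XX_X_X_
X____XX_XX_
X___X__XX__
X________X_
_X_XX___XX_
__X_X_X___X
XX__X_XX___
_______X_XX
Generation 2: 51 live cells
_________X_
________X_X
_X_XX______
XXXXXX_X___
X__X_____X_
XX___XXX___
XX_XX__X_X_
_XXXXX__XXX
X_X_X_X_XX_
_X_X__XXXXX
______XXX__

Cell (7,2) at generation 2: 1 -> alive

Answer: alive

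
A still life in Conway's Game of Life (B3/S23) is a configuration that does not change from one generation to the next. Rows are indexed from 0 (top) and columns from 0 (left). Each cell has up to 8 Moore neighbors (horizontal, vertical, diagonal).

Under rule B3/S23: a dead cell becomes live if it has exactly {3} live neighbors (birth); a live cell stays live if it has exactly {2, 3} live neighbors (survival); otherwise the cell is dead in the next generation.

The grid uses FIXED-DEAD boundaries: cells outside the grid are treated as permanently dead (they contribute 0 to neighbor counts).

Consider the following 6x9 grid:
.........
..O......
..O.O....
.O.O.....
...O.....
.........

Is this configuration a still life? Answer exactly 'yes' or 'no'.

Answer: no

Derivation:
Compute generation 1 and compare to generation 0 (given above):
Generation 1:
.........
...O.....
.OO......
...OO....
..O......
.........
Cell (1,2) differs: gen0=1 vs gen1=0 -> NOT a still life.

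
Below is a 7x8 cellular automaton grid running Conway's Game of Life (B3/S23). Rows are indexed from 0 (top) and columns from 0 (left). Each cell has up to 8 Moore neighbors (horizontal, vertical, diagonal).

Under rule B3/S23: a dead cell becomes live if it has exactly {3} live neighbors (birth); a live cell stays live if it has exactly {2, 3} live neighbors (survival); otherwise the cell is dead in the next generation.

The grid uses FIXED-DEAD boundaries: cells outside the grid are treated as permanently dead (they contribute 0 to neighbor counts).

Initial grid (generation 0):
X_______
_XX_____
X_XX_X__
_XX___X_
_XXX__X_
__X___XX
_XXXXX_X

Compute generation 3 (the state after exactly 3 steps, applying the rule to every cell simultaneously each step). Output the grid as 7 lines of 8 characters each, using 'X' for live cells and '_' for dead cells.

Simulating step by step:
Generation 0 (given above): 23 live cells
Generation 1: 20 live cells
_X______
X_XX____
X__X____
X___XXX_
___X_XX_
_______X
_XXXXX_X
Generation 2: 17 live cells
_XX_____
X_XX____
X_XX_X__
___X__X_
_______X
_______X
__XXX_X_
Generation 3: 15 live cells
(generation 3 grid is the final answer)

Answer: _XXX____
X___X___
________
__XXX_X_
______XX
___X__XX
___X____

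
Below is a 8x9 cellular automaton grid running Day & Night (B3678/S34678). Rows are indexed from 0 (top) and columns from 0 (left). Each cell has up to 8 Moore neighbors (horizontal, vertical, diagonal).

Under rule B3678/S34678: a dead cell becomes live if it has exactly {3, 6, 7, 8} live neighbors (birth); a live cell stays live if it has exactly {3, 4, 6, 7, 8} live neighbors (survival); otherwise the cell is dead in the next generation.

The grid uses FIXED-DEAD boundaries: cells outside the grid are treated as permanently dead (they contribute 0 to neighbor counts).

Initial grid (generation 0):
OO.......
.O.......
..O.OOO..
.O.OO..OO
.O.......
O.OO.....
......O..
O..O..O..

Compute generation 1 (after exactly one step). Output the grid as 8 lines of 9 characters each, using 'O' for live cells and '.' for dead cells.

Answer: .........
OOO..O...
.OO.OO.O.
...OO.O..
OO..O....
.O.......
.OOO.....
.........

Derivation:
Simulating step by step:
Generation 0 (given above): 20 live cells
Generation 1: 19 live cells
(generation 1 grid is the final answer)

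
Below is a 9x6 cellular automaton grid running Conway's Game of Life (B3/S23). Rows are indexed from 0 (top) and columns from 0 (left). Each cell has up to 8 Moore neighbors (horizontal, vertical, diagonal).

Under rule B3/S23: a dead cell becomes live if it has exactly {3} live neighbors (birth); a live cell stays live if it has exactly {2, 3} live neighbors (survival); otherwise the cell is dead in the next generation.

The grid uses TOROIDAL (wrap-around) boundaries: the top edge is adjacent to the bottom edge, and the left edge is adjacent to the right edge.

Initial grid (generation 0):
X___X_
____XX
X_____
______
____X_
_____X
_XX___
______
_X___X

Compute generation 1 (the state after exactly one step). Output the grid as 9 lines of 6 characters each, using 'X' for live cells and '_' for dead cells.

Answer: X___X_
X___X_
_____X
______
______
______
______
XXX___
X____X

Derivation:
Simulating step by step:
Generation 0 (given above): 11 live cells
Generation 1: 10 live cells
(generation 1 grid is the final answer)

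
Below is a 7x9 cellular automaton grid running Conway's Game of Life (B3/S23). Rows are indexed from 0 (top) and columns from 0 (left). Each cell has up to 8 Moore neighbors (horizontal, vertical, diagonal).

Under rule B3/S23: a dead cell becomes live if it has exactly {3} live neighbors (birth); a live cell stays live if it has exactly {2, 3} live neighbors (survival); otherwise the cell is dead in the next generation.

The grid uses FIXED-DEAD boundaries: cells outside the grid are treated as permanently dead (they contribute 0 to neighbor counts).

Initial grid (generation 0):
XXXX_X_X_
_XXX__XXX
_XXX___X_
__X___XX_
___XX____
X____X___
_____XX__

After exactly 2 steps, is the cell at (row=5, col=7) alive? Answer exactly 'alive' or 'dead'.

Answer: alive

Derivation:
Simulating step by step:
Generation 0 (given above): 25 live cells
Generation 1: 18 live cells
X__XX__XX
________X
_________
_X__X_XX_
___XXXX__
_____XX__
_____XX__
Generation 2: 13 live cells
_______XX
_______XX
_______X_
___XX_XX_
___X_____
_______X_
_____XX__

Cell (5,7) at generation 2: 1 -> alive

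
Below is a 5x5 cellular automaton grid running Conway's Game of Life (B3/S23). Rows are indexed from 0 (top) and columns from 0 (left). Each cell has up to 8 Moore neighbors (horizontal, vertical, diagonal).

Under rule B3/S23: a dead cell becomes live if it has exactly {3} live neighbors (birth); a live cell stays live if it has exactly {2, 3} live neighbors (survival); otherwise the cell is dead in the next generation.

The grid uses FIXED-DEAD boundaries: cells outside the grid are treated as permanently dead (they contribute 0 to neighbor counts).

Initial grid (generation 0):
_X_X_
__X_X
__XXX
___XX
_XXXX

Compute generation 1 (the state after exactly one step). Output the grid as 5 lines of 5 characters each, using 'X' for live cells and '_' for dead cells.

Simulating step by step:
Generation 0 (given above): 13 live cells
Generation 1: 8 live cells
(generation 1 grid is the final answer)

Answer: __XX_
_X__X
__X__
_X___
__X_X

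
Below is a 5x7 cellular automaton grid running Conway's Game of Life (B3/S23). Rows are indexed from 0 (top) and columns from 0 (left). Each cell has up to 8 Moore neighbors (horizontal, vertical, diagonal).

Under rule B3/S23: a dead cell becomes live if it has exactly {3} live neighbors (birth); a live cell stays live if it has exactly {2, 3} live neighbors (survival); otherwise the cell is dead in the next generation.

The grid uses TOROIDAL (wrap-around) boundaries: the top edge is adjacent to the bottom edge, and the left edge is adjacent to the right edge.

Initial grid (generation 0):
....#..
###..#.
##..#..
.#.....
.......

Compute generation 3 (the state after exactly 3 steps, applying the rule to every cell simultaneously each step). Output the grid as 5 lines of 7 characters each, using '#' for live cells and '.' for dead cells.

Simulating step by step:
Generation 0 (given above): 9 live cells
Generation 1: 10 live cells
.#.....
#.#####
......#
##.....
.......
Generation 2: 20 live cells
#######
#######
..###..
#......
##.....
Generation 3: 6 live cells
(generation 3 grid is the final answer)

Answer: .......
.......
.......
#.##...
...###.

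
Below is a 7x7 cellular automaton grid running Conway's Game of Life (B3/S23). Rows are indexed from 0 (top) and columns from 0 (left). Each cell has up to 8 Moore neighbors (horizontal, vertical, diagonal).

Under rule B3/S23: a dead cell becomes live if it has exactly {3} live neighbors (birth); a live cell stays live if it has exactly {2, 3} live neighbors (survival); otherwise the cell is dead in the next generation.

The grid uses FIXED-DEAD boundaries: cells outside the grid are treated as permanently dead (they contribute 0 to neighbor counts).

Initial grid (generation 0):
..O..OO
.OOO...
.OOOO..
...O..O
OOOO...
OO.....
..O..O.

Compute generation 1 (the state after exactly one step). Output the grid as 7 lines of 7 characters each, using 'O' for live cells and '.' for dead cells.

Answer: .OOO...
.....O.
.O..O..
O......
O..O...
O..O...
.O.....

Derivation:
Simulating step by step:
Generation 0 (given above): 20 live cells
Generation 1: 12 live cells
(generation 1 grid is the final answer)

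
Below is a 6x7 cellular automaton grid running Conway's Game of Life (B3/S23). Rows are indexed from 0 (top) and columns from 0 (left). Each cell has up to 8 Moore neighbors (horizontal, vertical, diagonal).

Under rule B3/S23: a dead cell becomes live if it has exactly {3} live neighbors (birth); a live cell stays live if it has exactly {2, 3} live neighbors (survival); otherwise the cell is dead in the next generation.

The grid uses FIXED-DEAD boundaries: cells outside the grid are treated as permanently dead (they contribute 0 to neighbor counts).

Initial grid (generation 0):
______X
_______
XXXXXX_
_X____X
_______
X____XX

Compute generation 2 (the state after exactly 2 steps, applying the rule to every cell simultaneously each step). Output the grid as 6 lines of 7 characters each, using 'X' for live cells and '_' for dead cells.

Simulating step by step:
Generation 0 (given above): 12 live cells
Generation 1: 18 live cells
_______
_XXXXX_
XXXXXX_
XX_XXX_
_____XX
_______
Generation 2: 9 live cells
(generation 2 grid is the final answer)

Answer: __XXX__
X____X_
______X
X______
_____XX
_______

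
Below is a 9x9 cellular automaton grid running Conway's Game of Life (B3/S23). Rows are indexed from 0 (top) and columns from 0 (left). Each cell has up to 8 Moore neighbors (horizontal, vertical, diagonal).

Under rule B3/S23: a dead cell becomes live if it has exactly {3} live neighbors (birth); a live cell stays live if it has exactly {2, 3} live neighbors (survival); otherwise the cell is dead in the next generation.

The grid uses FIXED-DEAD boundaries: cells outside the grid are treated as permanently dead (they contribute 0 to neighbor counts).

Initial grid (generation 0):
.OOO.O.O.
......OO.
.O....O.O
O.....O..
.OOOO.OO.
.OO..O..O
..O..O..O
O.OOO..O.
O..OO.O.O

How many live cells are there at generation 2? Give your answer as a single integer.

Answer: 23

Derivation:
Simulating step by step:
Generation 0 (given above): 35 live cells
Generation 1: 30 live cells
..O....O.
.O...O..O
.....OO..
O..O..O..
O..OO.OO.
.....O..O
.....OOOO
..O...OOO
.OO.OO.O.
Generation 2: 23 live cells
.........
.....O.O.
....OOOO.
...O.....
...OO.OO.
........O
.....O...
.OOOO....
.OOO.O.OO
Population at generation 2: 23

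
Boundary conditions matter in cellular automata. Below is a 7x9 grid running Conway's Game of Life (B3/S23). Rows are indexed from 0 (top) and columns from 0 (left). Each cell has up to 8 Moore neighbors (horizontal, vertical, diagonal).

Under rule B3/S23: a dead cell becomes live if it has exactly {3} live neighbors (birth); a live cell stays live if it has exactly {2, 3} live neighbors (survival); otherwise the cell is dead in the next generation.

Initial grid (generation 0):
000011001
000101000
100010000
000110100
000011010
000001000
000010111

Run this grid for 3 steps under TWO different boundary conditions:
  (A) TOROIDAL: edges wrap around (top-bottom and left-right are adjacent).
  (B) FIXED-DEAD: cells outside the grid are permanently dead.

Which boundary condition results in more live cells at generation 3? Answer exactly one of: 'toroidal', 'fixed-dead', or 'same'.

Under TOROIDAL boundary, generation 3:
100011011
000110000
000000000
000000000
000000000
100000001
100000001
Population = 11

Under FIXED-DEAD boundary, generation 3:
000011000
000001000
000000000
000000000
000000000
000000110
000000110
Population = 7

Comparison: toroidal=11, fixed-dead=7 -> toroidal

Answer: toroidal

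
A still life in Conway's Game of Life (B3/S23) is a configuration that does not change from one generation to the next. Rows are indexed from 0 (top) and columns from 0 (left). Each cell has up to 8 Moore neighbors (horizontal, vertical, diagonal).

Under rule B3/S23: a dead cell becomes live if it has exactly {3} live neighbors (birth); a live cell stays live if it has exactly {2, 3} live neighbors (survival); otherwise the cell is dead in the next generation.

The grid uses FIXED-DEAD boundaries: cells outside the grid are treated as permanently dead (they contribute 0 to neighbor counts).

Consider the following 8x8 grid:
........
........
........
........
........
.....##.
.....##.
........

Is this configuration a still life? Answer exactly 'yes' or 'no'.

Answer: yes

Derivation:
Compute generation 1 and compare to generation 0 (given above):
Generation 1:
........
........
........
........
........
.....##.
.....##.
........
The grids are IDENTICAL -> still life.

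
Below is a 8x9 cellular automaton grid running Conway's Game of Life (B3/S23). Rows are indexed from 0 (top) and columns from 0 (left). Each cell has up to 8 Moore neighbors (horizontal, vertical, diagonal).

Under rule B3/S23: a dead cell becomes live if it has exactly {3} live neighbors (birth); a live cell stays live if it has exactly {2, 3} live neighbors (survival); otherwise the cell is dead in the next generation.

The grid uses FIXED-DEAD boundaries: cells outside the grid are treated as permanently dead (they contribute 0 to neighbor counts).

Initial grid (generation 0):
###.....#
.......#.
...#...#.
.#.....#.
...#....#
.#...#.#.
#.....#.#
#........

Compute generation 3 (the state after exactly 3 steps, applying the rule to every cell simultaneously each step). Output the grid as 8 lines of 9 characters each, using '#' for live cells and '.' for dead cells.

Simulating step by step:
Generation 0 (given above): 18 live cells
Generation 1: 22 live cells
.#.......
.##....##
......###
..#....##
..#...###
......###
##....##.
.........
Generation 2: 13 live cells
.##......
.##...#.#
.##...#..
.........
.........
.#...#...
......#.#
.........
Generation 3: 8 live cells
(generation 3 grid is the final answer)

Answer: .##......
#..#...#.
.##....#.
.........
.........
.........
.........
.........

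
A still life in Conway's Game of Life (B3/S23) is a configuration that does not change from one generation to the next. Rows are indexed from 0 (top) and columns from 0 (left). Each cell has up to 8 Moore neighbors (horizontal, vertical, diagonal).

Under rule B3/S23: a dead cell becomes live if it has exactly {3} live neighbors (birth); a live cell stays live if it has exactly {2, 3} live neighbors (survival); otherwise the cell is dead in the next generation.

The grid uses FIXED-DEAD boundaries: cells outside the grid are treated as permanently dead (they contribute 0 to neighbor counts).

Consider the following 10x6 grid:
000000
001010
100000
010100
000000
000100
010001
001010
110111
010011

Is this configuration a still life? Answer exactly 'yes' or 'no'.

Answer: no

Derivation:
Compute generation 1 and compare to generation 0 (given above):
Generation 1:
000000
000000
011100
000000
001000
000000
001110
101000
110000
111101
Cell (1,2) differs: gen0=1 vs gen1=0 -> NOT a still life.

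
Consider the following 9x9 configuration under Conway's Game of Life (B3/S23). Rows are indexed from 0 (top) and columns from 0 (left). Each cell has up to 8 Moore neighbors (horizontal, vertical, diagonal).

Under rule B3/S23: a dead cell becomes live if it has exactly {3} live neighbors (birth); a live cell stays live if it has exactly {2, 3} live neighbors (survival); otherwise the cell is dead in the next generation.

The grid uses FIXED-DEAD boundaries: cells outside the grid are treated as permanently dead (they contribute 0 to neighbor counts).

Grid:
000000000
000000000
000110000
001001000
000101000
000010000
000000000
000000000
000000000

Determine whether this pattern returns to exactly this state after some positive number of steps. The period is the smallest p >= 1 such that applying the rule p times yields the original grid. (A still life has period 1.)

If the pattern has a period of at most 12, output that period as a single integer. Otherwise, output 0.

Simulating and comparing each generation to the original:
Gen 0 (original, given above): 7 live cells
Gen 1: 7 live cells, MATCHES original -> period = 1

Answer: 1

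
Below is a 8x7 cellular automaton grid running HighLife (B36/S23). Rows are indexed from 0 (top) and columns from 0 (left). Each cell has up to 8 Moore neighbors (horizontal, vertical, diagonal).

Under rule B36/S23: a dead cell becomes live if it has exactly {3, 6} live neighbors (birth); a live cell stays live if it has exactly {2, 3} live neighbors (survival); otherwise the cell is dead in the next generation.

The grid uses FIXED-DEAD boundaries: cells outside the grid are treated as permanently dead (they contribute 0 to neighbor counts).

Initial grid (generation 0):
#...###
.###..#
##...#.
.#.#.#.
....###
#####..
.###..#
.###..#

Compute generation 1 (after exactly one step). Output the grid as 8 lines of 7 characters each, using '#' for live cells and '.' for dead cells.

Simulating step by step:
Generation 0 (given above): 30 live cells
Generation 1: 24 live cells
(generation 1 grid is the final answer)

Answer: .######
..##..#
#.##.##
###....
#.....#
#.....#
.....#.
.#.#...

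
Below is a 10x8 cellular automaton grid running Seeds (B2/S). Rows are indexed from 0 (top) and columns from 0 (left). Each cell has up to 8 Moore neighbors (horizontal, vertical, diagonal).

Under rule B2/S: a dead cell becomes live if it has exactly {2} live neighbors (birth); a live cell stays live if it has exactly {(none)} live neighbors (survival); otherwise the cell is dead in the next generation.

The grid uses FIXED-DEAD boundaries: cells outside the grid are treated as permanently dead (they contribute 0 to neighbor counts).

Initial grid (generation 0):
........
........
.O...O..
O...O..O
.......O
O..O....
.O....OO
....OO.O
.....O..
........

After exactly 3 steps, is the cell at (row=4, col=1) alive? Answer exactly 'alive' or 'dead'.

Answer: dead

Derivation:
Simulating step by step:
Generation 0 (given above): 15 live cells
Generation 1: 15 live cells
........
........
O...O.O.
.O...O..
OO.OO.O.
.OO.....
O.OO....
........
........
........
Generation 2: 7 live cells
........
.....O..
.O......
.......O
........
.....O..
........
.OOO....
........
........
Generation 3: 7 live cells
........
........
......O.
........
......O.
........
.O.OO...
........
.O.O....
........

Cell (4,1) at generation 3: 0 -> dead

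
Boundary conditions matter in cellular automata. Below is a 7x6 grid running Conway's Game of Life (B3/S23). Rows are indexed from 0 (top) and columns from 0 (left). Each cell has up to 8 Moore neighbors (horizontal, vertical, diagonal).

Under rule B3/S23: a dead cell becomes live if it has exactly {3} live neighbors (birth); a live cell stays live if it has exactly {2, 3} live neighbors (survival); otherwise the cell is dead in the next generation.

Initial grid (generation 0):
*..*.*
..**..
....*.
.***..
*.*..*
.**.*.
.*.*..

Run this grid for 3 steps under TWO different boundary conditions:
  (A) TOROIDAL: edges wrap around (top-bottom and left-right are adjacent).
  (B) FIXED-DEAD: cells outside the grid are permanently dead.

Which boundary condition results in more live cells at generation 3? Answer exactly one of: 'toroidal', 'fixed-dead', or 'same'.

Under TOROIDAL boundary, generation 3:
...*.*
*.*...
......
......
..**..
...**.
...*..
Population = 9

Under FIXED-DEAD boundary, generation 3:
......
.***..
...***
*.*...
......
******
......
Population = 14

Comparison: toroidal=9, fixed-dead=14 -> fixed-dead

Answer: fixed-dead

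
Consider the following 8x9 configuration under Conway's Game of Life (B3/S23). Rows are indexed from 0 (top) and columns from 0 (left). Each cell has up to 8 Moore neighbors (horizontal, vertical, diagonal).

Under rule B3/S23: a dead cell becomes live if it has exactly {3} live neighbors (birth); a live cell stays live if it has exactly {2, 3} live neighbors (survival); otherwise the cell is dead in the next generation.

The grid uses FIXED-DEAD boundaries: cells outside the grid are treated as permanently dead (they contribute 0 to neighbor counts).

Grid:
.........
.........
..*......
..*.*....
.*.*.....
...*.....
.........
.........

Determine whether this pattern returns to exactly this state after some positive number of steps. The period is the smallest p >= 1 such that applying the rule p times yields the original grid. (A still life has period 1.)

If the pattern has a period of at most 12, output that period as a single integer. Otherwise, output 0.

Simulating and comparing each generation to the original:
Gen 0 (original, given above): 6 live cells
Gen 1: 6 live cells, differs from original
Gen 2: 6 live cells, MATCHES original -> period = 2

Answer: 2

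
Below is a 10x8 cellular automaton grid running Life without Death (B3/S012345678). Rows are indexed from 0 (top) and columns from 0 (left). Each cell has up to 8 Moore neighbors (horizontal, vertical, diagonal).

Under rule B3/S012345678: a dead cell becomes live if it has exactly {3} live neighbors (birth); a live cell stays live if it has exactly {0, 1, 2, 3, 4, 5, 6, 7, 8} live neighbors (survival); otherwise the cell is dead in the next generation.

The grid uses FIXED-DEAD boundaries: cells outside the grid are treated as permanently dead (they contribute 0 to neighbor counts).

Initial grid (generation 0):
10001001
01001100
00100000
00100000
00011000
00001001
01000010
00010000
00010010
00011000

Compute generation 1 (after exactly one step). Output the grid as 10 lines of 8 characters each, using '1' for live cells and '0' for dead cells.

Answer: 10001101
01011100
01110000
00100000
00011000
00011101
01000010
00110000
00110010
00011000

Derivation:
Simulating step by step:
Generation 0 (given above): 19 live cells
Generation 1: 27 live cells
(generation 1 grid is the final answer)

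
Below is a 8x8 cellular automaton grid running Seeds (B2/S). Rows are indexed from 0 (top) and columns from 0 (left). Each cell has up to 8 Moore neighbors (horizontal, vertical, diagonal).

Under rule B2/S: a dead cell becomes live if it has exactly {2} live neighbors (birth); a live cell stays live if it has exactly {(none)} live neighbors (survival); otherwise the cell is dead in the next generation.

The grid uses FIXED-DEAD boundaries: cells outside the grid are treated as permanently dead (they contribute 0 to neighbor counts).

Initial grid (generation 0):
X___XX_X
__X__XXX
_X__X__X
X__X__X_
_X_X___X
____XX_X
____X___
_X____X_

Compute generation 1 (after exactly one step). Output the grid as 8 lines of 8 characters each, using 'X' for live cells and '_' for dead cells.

Simulating step by step:
Generation 0 (given above): 23 live cells
Generation 1: 10 live cells
(generation 1 grid is the final answer)

Answer: _X_X____
X_______
X_______
_____X__
X_______
__X_____
___X___X
_____X__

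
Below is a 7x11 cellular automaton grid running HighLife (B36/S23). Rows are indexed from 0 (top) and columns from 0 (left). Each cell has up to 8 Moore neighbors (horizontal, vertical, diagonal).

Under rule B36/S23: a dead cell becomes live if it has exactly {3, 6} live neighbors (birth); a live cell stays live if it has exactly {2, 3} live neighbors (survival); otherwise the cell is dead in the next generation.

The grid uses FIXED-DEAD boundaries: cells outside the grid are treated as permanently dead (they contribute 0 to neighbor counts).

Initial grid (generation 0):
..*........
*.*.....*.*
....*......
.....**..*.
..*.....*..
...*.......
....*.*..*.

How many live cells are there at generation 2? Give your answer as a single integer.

Simulating step by step:
Generation 0 (given above): 15 live cells
Generation 1: 7 live cells
.*.........
.*.*.......
.....*...*.
.....*.....
...........
...*.......
...........
Generation 2: 3 live cells
..*........
..*........
....*......
...........
...........
...........
...........
Population at generation 2: 3

Answer: 3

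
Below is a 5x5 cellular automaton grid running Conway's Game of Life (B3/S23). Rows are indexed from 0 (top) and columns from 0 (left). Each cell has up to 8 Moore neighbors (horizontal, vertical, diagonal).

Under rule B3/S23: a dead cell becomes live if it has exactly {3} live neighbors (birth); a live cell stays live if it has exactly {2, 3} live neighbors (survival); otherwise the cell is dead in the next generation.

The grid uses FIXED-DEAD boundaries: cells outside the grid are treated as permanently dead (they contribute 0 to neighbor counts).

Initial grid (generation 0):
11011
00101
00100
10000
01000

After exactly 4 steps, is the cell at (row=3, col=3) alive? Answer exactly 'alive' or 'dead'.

Answer: alive

Derivation:
Simulating step by step:
Generation 0 (given above): 9 live cells
Generation 1: 9 live cells
01111
00101
01010
01000
00000
Generation 2: 7 live cells
01101
00001
01010
00100
00000
Generation 3: 6 live cells
00010
01001
00110
00100
00000
Generation 4: 6 live cells
00000
00001
01110
00110
00000

Cell (3,3) at generation 4: 1 -> alive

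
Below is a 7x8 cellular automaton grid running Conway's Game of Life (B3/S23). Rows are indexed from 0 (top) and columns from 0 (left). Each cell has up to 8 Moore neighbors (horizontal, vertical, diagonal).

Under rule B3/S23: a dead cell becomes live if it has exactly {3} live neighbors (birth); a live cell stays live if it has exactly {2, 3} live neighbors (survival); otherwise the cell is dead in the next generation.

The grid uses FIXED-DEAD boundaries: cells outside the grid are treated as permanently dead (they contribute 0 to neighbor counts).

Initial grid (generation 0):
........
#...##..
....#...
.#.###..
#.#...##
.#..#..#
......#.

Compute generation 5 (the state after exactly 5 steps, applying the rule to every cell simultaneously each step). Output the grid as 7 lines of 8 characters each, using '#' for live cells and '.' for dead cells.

Simulating step by step:
Generation 0 (given above): 16 live cells
Generation 1: 15 live cells
........
....##..
........
.######.
#.#...##
.#...#.#
........
Generation 2: 13 live cells
........
........
..#...#.
.#######
#......#
.#.....#
........
Generation 3: 16 live cells
........
........
.##.#.##
.#####.#
#..###.#
........
........
Generation 4: 9 live cells
........
........
.#..#.##
#......#
.#...#..
....#...
........
Generation 5: 6 live cells
(generation 5 grid is the final answer)

Answer: ........
........
......##
##...#.#
........
........
........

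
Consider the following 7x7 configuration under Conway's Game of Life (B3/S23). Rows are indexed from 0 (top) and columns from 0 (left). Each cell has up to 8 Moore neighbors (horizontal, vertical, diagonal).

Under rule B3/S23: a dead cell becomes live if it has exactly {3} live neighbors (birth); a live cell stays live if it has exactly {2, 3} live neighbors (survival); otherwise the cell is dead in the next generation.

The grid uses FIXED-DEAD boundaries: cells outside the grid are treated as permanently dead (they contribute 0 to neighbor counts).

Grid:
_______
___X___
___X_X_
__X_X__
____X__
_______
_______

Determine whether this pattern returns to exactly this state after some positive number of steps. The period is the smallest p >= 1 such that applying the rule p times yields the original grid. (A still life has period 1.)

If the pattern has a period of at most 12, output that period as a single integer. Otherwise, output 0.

Answer: 2

Derivation:
Simulating and comparing each generation to the original:
Gen 0 (original, given above): 6 live cells
Gen 1: 6 live cells, differs from original
Gen 2: 6 live cells, MATCHES original -> period = 2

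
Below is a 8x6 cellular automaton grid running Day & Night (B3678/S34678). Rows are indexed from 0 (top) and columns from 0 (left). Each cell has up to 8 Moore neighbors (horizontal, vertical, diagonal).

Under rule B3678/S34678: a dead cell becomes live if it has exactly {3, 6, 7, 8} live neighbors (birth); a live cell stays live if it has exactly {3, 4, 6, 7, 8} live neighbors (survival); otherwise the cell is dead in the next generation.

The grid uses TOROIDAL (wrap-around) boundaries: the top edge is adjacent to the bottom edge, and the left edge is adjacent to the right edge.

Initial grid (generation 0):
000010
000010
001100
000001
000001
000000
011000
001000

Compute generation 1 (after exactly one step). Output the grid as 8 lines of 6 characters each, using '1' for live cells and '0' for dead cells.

Simulating step by step:
Generation 0 (given above): 9 live cells
Generation 1: 5 live cells
(generation 1 grid is the final answer)

Answer: 000100
000000
000010
000010
000000
000000
000000
010100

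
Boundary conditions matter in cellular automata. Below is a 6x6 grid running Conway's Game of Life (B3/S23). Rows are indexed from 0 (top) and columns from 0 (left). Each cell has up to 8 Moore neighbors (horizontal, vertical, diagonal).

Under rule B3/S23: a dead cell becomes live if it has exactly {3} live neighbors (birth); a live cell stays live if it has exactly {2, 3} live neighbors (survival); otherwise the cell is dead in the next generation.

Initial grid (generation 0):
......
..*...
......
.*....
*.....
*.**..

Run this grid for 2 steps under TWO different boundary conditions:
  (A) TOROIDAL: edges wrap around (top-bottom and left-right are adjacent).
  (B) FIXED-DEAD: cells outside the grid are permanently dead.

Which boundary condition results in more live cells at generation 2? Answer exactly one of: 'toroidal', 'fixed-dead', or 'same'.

Answer: toroidal

Derivation:
Under TOROIDAL boundary, generation 2:
.**...
..*...
......
......
.*....
*..*..
Population = 6

Under FIXED-DEAD boundary, generation 2:
......
......
......
......
.*....
.*....
Population = 2

Comparison: toroidal=6, fixed-dead=2 -> toroidal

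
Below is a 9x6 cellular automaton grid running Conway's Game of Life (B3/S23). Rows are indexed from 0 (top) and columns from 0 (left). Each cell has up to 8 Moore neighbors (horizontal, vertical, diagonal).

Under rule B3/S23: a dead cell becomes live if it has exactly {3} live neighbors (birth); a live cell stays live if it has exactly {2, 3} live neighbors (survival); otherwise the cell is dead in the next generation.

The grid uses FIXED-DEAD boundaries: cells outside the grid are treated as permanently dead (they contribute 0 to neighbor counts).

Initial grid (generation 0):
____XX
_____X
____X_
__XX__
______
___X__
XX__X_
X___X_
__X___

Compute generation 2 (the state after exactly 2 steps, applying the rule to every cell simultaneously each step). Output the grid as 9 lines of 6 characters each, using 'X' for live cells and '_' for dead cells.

Simulating step by step:
Generation 0 (given above): 13 live cells
Generation 1: 14 live cells
____XX
_____X
___XX_
___X__
__XX__
______
XX_XX_
X__X__
______
Generation 2: 20 live cells
(generation 2 grid is the final answer)

Answer: ____XX
___X_X
___XX_
______
__XX__
_X__X_
XXXXX_
XXXXX_
______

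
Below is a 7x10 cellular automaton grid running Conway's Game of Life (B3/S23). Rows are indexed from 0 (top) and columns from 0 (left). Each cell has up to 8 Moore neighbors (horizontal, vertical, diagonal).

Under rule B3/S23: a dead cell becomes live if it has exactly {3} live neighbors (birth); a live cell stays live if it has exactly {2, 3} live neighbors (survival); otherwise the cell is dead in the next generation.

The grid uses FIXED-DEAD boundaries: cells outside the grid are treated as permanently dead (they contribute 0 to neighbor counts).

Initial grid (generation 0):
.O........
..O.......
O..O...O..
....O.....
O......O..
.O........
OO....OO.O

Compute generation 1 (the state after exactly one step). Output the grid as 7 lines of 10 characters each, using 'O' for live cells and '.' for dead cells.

Simulating step by step:
Generation 0 (given above): 14 live cells
Generation 1: 9 live cells
(generation 1 grid is the final answer)

Answer: ..........
.OO.......
...O......
..........
..........
.O....OOO.
OO........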